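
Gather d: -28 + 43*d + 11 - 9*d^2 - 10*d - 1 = -9*d^2 + 33*d - 18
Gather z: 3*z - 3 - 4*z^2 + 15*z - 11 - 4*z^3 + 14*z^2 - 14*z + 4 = -4*z^3 + 10*z^2 + 4*z - 10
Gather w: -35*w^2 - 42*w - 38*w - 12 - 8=-35*w^2 - 80*w - 20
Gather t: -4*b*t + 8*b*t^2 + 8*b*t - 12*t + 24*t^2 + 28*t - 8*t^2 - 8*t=t^2*(8*b + 16) + t*(4*b + 8)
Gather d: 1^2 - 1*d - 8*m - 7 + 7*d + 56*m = 6*d + 48*m - 6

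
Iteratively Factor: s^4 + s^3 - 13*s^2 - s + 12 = (s - 3)*(s^3 + 4*s^2 - s - 4) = (s - 3)*(s + 4)*(s^2 - 1) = (s - 3)*(s - 1)*(s + 4)*(s + 1)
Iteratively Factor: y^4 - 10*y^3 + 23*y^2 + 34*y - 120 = (y - 5)*(y^3 - 5*y^2 - 2*y + 24) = (y - 5)*(y + 2)*(y^2 - 7*y + 12) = (y - 5)*(y - 3)*(y + 2)*(y - 4)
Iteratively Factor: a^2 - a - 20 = (a + 4)*(a - 5)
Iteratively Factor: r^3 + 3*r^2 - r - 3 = (r - 1)*(r^2 + 4*r + 3) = (r - 1)*(r + 1)*(r + 3)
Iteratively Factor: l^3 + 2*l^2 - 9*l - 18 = (l - 3)*(l^2 + 5*l + 6) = (l - 3)*(l + 3)*(l + 2)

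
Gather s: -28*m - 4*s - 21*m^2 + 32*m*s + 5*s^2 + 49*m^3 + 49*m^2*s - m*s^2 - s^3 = 49*m^3 - 21*m^2 - 28*m - s^3 + s^2*(5 - m) + s*(49*m^2 + 32*m - 4)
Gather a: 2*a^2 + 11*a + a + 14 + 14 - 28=2*a^2 + 12*a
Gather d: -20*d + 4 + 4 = 8 - 20*d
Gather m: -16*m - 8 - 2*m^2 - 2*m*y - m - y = -2*m^2 + m*(-2*y - 17) - y - 8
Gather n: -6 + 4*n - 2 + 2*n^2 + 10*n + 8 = 2*n^2 + 14*n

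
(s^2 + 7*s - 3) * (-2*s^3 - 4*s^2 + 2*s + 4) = -2*s^5 - 18*s^4 - 20*s^3 + 30*s^2 + 22*s - 12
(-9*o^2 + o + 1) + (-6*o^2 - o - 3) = -15*o^2 - 2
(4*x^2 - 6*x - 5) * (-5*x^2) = -20*x^4 + 30*x^3 + 25*x^2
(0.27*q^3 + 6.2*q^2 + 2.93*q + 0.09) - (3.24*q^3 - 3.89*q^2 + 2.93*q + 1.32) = -2.97*q^3 + 10.09*q^2 - 1.23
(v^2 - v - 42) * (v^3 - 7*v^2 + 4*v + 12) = v^5 - 8*v^4 - 31*v^3 + 302*v^2 - 180*v - 504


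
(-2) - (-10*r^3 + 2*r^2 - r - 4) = 10*r^3 - 2*r^2 + r + 2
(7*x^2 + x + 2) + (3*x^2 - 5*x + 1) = 10*x^2 - 4*x + 3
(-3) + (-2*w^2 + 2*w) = -2*w^2 + 2*w - 3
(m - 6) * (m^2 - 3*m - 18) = m^3 - 9*m^2 + 108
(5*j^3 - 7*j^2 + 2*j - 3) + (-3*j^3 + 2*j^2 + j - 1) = 2*j^3 - 5*j^2 + 3*j - 4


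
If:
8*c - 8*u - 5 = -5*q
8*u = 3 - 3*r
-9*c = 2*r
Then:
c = 16*u/27 - 2/9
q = 88*u/135 + 61/45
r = 1 - 8*u/3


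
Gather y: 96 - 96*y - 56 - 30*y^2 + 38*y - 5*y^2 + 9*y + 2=-35*y^2 - 49*y + 42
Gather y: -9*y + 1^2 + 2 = 3 - 9*y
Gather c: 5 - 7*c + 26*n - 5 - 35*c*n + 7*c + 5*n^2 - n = -35*c*n + 5*n^2 + 25*n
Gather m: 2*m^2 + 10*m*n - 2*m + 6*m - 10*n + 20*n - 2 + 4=2*m^2 + m*(10*n + 4) + 10*n + 2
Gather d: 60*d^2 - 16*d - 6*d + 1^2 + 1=60*d^2 - 22*d + 2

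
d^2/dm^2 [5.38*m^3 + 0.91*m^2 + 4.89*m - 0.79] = 32.28*m + 1.82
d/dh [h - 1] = 1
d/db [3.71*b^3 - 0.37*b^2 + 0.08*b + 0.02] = 11.13*b^2 - 0.74*b + 0.08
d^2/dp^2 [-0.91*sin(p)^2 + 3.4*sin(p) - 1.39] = -3.4*sin(p) - 1.82*cos(2*p)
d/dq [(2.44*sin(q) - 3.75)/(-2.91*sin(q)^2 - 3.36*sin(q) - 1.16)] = (7.1004*sin(q)^2 - 21.825*sin(q) - 15.4304)*cos(q)/(8.4681*sin(q)^4 + 19.5552*sin(q)^3 + 18.0408*sin(q)^2 + 7.7952*sin(q) + 1.3456)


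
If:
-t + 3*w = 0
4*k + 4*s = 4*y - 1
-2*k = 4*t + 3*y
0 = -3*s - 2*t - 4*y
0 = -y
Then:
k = -3/16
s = -1/16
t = 3/32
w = 1/32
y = 0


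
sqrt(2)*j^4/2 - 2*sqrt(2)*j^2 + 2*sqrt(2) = (j - sqrt(2))^2*(j + sqrt(2))*(sqrt(2)*j/2 + 1)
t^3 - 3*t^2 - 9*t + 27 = (t - 3)^2*(t + 3)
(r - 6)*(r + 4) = r^2 - 2*r - 24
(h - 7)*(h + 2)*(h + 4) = h^3 - h^2 - 34*h - 56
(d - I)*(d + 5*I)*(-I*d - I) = -I*d^3 + 4*d^2 - I*d^2 + 4*d - 5*I*d - 5*I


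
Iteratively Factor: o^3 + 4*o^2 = (o)*(o^2 + 4*o) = o^2*(o + 4)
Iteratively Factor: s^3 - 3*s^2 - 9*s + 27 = (s - 3)*(s^2 - 9) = (s - 3)*(s + 3)*(s - 3)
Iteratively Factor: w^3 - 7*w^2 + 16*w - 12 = (w - 3)*(w^2 - 4*w + 4) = (w - 3)*(w - 2)*(w - 2)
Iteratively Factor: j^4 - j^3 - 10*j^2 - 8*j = (j)*(j^3 - j^2 - 10*j - 8) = j*(j + 1)*(j^2 - 2*j - 8) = j*(j + 1)*(j + 2)*(j - 4)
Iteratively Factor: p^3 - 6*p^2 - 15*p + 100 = (p + 4)*(p^2 - 10*p + 25) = (p - 5)*(p + 4)*(p - 5)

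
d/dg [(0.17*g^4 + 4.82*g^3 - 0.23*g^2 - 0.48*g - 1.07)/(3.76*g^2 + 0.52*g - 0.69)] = (1.2784*g^5 + 18.3884*g^4 + 4.5436*g^3 - 8.2922*g^2 + 8.3638*g + 0.8876)/(14.1376*g^4 + 3.9104*g^3 - 4.9184*g^2 - 0.7176*g + 0.4761)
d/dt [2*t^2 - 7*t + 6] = 4*t - 7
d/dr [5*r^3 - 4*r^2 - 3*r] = 15*r^2 - 8*r - 3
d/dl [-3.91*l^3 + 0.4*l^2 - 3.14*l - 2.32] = -11.73*l^2 + 0.8*l - 3.14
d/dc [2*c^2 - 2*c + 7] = 4*c - 2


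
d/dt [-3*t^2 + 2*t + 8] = 2 - 6*t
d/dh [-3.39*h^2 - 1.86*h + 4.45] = -6.78*h - 1.86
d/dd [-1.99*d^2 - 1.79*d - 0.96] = -3.98*d - 1.79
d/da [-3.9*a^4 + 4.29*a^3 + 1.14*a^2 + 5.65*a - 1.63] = -15.6*a^3 + 12.87*a^2 + 2.28*a + 5.65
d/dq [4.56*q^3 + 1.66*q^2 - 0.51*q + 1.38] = 13.68*q^2 + 3.32*q - 0.51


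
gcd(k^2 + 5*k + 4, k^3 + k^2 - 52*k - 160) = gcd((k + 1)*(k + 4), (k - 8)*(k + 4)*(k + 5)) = k + 4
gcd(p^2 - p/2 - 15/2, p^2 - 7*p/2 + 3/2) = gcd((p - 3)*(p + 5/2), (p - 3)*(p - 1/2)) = p - 3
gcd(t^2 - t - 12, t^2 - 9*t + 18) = 1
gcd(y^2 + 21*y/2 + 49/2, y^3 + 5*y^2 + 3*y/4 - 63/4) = y + 7/2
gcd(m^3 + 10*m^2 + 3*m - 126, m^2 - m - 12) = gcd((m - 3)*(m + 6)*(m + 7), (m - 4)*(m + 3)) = 1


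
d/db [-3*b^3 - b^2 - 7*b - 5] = -9*b^2 - 2*b - 7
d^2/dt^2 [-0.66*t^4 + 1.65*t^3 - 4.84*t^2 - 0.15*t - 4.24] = -7.92*t^2 + 9.9*t - 9.68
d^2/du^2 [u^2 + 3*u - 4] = 2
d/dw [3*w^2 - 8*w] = 6*w - 8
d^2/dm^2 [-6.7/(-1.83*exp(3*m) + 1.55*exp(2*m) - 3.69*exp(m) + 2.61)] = ((-110.349*exp(2*m) + 41.54*exp(m) - 24.723)*(1.83*exp(3*m) - 1.55*exp(2*m) + 3.69*exp(m) - 2.61) + 6.7*(5.49*exp(2*m) - 3.1*exp(m) + 3.69)*(10.98*exp(2*m) - 6.2*exp(m) + 7.38)*exp(m))*exp(m)/(1.83*exp(3*m) - 1.55*exp(2*m) + 3.69*exp(m) - 2.61)^3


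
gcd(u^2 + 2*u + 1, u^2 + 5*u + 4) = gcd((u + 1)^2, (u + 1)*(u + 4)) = u + 1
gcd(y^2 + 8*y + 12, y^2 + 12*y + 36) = y + 6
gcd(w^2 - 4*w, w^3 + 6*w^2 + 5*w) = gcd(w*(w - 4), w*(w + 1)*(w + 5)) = w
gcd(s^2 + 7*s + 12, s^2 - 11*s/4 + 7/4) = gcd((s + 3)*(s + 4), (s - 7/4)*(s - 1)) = 1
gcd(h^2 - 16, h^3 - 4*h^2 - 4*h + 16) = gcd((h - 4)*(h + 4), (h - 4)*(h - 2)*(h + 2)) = h - 4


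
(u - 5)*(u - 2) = u^2 - 7*u + 10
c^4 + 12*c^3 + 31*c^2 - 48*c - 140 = (c - 2)*(c + 2)*(c + 5)*(c + 7)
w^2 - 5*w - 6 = (w - 6)*(w + 1)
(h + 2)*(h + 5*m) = h^2 + 5*h*m + 2*h + 10*m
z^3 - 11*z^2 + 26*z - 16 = (z - 8)*(z - 2)*(z - 1)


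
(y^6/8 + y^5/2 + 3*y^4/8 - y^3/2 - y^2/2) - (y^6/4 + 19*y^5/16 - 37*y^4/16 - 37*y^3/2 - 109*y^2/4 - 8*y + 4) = -y^6/8 - 11*y^5/16 + 43*y^4/16 + 18*y^3 + 107*y^2/4 + 8*y - 4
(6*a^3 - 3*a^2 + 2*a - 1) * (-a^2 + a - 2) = -6*a^5 + 9*a^4 - 17*a^3 + 9*a^2 - 5*a + 2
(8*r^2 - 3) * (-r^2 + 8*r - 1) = -8*r^4 + 64*r^3 - 5*r^2 - 24*r + 3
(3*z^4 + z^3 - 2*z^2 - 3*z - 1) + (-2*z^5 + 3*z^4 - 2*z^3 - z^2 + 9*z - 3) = -2*z^5 + 6*z^4 - z^3 - 3*z^2 + 6*z - 4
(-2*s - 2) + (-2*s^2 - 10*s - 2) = -2*s^2 - 12*s - 4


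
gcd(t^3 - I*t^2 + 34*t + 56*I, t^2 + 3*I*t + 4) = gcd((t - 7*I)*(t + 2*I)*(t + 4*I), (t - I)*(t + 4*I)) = t + 4*I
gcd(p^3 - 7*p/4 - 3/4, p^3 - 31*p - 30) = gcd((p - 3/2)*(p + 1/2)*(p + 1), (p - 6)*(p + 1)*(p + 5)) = p + 1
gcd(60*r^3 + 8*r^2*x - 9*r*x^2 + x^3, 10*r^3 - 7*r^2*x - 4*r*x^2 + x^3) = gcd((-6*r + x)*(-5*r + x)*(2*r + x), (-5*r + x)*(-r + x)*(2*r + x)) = -10*r^2 - 3*r*x + x^2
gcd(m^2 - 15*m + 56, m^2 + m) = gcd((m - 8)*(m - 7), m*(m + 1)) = 1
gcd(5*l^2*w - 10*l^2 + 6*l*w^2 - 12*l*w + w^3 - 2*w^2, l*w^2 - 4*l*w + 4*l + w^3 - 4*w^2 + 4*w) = l*w - 2*l + w^2 - 2*w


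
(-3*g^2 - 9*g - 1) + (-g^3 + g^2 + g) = -g^3 - 2*g^2 - 8*g - 1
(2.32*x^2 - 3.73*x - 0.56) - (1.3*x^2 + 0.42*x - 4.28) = 1.02*x^2 - 4.15*x + 3.72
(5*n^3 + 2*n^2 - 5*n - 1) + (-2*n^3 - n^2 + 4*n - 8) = 3*n^3 + n^2 - n - 9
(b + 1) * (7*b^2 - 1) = 7*b^3 + 7*b^2 - b - 1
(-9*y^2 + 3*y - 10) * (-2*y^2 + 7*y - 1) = 18*y^4 - 69*y^3 + 50*y^2 - 73*y + 10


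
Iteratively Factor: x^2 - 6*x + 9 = (x - 3)*(x - 3)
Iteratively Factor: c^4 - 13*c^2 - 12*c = (c + 1)*(c^3 - c^2 - 12*c) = c*(c + 1)*(c^2 - c - 12) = c*(c + 1)*(c + 3)*(c - 4)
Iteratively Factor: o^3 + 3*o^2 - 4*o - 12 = (o + 2)*(o^2 + o - 6) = (o + 2)*(o + 3)*(o - 2)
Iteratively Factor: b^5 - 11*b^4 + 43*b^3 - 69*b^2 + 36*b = (b)*(b^4 - 11*b^3 + 43*b^2 - 69*b + 36) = b*(b - 1)*(b^3 - 10*b^2 + 33*b - 36) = b*(b - 3)*(b - 1)*(b^2 - 7*b + 12) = b*(b - 3)^2*(b - 1)*(b - 4)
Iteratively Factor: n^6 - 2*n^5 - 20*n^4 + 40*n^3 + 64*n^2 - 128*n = (n - 2)*(n^5 - 20*n^3 + 64*n) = n*(n - 2)*(n^4 - 20*n^2 + 64) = n*(n - 4)*(n - 2)*(n^3 + 4*n^2 - 4*n - 16) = n*(n - 4)*(n - 2)*(n + 4)*(n^2 - 4) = n*(n - 4)*(n - 2)*(n + 2)*(n + 4)*(n - 2)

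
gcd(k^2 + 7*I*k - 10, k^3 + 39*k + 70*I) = k^2 + 7*I*k - 10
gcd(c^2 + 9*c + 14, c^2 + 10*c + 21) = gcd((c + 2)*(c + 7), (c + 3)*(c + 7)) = c + 7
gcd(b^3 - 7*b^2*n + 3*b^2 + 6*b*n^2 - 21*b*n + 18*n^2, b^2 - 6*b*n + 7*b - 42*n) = b - 6*n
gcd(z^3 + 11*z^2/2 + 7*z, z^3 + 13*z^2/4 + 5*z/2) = z^2 + 2*z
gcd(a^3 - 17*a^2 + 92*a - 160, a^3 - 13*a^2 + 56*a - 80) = a^2 - 9*a + 20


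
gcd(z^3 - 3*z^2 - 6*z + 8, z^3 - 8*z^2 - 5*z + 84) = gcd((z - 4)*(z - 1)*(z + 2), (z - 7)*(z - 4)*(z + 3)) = z - 4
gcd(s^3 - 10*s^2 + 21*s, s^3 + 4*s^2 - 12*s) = s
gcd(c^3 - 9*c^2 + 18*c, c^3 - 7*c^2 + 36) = c^2 - 9*c + 18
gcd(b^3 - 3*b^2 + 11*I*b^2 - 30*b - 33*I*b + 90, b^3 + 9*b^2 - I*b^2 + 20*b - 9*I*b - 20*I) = 1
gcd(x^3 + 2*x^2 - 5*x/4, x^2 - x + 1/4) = x - 1/2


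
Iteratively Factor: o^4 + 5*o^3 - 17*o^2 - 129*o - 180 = (o + 3)*(o^3 + 2*o^2 - 23*o - 60) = (o + 3)*(o + 4)*(o^2 - 2*o - 15) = (o - 5)*(o + 3)*(o + 4)*(o + 3)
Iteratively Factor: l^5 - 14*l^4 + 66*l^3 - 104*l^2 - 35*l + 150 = (l - 5)*(l^4 - 9*l^3 + 21*l^2 + l - 30) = (l - 5)*(l - 2)*(l^3 - 7*l^2 + 7*l + 15) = (l - 5)*(l - 3)*(l - 2)*(l^2 - 4*l - 5) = (l - 5)^2*(l - 3)*(l - 2)*(l + 1)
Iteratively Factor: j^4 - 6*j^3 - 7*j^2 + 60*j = (j - 5)*(j^3 - j^2 - 12*j) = j*(j - 5)*(j^2 - j - 12) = j*(j - 5)*(j + 3)*(j - 4)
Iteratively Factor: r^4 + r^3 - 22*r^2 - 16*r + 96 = (r - 4)*(r^3 + 5*r^2 - 2*r - 24) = (r - 4)*(r + 3)*(r^2 + 2*r - 8) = (r - 4)*(r + 3)*(r + 4)*(r - 2)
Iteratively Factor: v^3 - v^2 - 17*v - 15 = (v - 5)*(v^2 + 4*v + 3) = (v - 5)*(v + 1)*(v + 3)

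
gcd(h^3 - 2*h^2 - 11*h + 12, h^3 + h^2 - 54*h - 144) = h + 3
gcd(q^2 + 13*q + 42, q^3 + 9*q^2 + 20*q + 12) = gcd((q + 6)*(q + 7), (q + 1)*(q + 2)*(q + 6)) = q + 6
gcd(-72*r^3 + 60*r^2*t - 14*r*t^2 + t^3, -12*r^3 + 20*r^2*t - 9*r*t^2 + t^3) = 12*r^2 - 8*r*t + t^2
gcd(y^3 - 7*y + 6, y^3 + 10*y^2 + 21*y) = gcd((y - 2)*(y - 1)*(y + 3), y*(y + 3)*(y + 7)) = y + 3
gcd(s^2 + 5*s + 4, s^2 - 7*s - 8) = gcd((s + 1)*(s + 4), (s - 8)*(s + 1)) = s + 1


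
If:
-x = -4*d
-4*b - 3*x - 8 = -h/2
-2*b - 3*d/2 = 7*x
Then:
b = -59*x/16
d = x/4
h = 16 - 47*x/2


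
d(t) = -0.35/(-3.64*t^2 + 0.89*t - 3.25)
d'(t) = -0.35*(7.28*t - 0.89)/(-3.64*t^2 + 0.89*t - 3.25)^2 = (0.3115 - 2.548*t)/(3.64*t^2 - 0.89*t + 3.25)^2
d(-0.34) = 0.09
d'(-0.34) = 0.07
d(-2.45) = 0.01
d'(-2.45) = 0.01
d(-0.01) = 0.11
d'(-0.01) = 0.03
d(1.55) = 0.03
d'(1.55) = -0.03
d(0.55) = 0.09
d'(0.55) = -0.07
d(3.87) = 0.01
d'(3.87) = -0.00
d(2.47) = 0.02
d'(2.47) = -0.01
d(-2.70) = 0.01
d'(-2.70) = 0.01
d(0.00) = 0.11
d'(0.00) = 0.03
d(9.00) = 0.00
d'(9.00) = -0.00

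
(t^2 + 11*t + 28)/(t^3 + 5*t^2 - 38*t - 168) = 1/(t - 6)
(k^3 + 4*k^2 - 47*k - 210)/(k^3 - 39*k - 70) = (k + 6)/(k + 2)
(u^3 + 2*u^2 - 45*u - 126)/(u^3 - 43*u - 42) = (u + 3)/(u + 1)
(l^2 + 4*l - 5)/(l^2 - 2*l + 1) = (l + 5)/(l - 1)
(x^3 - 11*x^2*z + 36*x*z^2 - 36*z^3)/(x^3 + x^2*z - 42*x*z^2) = (x^2 - 5*x*z + 6*z^2)/(x*(x + 7*z))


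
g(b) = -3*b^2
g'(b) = -6*b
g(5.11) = -78.34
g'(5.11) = -30.66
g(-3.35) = -33.67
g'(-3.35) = 20.10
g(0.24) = -0.17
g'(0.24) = -1.44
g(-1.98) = -11.76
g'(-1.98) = 11.88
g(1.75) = -9.19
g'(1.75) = -10.50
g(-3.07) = -28.27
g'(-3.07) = 18.42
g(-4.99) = -74.70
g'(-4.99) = 29.94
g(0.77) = -1.78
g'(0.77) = -4.62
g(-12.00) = -432.00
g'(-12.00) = 72.00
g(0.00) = 0.00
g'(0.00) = 0.00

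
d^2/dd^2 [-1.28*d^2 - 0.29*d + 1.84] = -2.56000000000000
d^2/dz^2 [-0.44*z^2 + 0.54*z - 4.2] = -0.880000000000000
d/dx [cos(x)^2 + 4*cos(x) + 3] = -2*(cos(x) + 2)*sin(x)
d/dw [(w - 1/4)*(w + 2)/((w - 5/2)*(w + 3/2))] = (-44*w^2 - 104*w - 113)/(16*w^4 - 32*w^3 - 104*w^2 + 120*w + 225)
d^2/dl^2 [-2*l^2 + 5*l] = -4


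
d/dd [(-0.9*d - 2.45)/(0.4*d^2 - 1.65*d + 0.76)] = (0.36*d^2 + 1.96*d - 4.7265)/(0.16*d^4 - 1.32*d^3 + 3.3305*d^2 - 2.508*d + 0.5776)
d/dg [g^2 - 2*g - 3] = 2*g - 2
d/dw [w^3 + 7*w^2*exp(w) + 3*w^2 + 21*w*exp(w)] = 7*w^2*exp(w) + 3*w^2 + 35*w*exp(w) + 6*w + 21*exp(w)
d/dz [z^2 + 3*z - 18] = 2*z + 3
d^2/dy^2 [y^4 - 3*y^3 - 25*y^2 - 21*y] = 12*y^2 - 18*y - 50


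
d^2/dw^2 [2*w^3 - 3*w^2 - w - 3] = 12*w - 6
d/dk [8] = 0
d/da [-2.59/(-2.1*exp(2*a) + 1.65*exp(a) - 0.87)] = (4.2735 - 10.878*exp(a))*exp(a)/(2.1*exp(2*a) - 1.65*exp(a) + 0.87)^2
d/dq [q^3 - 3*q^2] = 3*q*(q - 2)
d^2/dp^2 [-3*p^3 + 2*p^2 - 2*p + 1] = 4 - 18*p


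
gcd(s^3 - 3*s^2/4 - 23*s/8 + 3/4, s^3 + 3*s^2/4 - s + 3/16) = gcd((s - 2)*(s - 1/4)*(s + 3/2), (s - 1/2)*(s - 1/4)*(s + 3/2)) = s^2 + 5*s/4 - 3/8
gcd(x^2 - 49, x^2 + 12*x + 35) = x + 7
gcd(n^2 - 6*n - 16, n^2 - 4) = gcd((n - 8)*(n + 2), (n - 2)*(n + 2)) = n + 2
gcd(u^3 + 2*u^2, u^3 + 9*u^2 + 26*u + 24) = u + 2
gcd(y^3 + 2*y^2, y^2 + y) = y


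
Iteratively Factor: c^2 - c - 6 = (c - 3)*(c + 2)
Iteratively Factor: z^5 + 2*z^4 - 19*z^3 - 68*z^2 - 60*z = (z - 5)*(z^4 + 7*z^3 + 16*z^2 + 12*z) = z*(z - 5)*(z^3 + 7*z^2 + 16*z + 12) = z*(z - 5)*(z + 3)*(z^2 + 4*z + 4) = z*(z - 5)*(z + 2)*(z + 3)*(z + 2)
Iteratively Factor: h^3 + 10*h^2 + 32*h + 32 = (h + 2)*(h^2 + 8*h + 16) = (h + 2)*(h + 4)*(h + 4)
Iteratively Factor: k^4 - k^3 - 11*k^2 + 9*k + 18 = (k - 3)*(k^3 + 2*k^2 - 5*k - 6) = (k - 3)*(k + 3)*(k^2 - k - 2) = (k - 3)*(k - 2)*(k + 3)*(k + 1)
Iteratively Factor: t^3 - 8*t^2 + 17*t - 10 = (t - 1)*(t^2 - 7*t + 10) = (t - 2)*(t - 1)*(t - 5)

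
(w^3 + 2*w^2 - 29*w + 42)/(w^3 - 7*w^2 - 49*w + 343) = (w^2 - 5*w + 6)/(w^2 - 14*w + 49)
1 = 1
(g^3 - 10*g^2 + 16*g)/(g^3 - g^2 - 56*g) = (g - 2)/(g + 7)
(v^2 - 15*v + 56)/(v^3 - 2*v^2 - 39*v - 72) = (v - 7)/(v^2 + 6*v + 9)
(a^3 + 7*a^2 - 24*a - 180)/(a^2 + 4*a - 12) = (a^2 + a - 30)/(a - 2)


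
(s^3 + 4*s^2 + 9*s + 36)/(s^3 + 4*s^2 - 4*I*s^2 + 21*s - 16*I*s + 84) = (s - 3*I)/(s - 7*I)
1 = 1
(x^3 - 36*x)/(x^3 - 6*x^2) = (x + 6)/x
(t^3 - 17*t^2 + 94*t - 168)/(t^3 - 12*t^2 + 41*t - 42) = (t^2 - 10*t + 24)/(t^2 - 5*t + 6)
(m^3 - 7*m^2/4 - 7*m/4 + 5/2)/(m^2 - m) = m - 3/4 - 5/(2*m)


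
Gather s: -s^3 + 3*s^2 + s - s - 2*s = -s^3 + 3*s^2 - 2*s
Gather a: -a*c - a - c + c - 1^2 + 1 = a*(-c - 1)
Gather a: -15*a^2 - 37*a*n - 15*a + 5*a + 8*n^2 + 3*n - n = -15*a^2 + a*(-37*n - 10) + 8*n^2 + 2*n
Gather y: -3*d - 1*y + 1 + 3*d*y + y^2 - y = -3*d + y^2 + y*(3*d - 2) + 1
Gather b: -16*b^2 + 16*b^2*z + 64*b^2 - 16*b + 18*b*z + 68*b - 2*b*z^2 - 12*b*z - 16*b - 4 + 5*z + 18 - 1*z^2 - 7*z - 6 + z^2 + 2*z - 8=b^2*(16*z + 48) + b*(-2*z^2 + 6*z + 36)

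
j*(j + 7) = j^2 + 7*j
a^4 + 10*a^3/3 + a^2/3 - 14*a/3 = a*(a - 1)*(a + 2)*(a + 7/3)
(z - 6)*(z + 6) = z^2 - 36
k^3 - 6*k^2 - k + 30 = (k - 5)*(k - 3)*(k + 2)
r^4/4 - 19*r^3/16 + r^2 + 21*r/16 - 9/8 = (r/4 + 1/4)*(r - 3)*(r - 2)*(r - 3/4)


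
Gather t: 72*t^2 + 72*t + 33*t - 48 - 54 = 72*t^2 + 105*t - 102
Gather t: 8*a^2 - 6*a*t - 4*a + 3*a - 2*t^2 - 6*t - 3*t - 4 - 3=8*a^2 - a - 2*t^2 + t*(-6*a - 9) - 7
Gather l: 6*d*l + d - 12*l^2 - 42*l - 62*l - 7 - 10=d - 12*l^2 + l*(6*d - 104) - 17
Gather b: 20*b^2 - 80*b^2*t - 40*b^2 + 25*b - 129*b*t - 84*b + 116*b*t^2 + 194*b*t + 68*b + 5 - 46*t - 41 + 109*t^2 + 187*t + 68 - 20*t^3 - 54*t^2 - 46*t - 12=b^2*(-80*t - 20) + b*(116*t^2 + 65*t + 9) - 20*t^3 + 55*t^2 + 95*t + 20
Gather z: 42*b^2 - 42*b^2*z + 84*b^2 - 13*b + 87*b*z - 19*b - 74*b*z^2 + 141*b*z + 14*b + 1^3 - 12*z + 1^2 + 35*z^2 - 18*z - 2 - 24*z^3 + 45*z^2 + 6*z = 126*b^2 - 18*b - 24*z^3 + z^2*(80 - 74*b) + z*(-42*b^2 + 228*b - 24)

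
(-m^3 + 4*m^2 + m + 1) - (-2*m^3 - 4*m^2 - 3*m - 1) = m^3 + 8*m^2 + 4*m + 2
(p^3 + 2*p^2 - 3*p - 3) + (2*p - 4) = p^3 + 2*p^2 - p - 7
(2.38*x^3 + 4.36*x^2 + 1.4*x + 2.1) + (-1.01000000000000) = 2.38*x^3 + 4.36*x^2 + 1.4*x + 1.09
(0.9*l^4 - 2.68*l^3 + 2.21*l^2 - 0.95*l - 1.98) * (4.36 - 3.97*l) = -3.573*l^5 + 14.5636*l^4 - 20.4585*l^3 + 13.4071*l^2 + 3.7186*l - 8.6328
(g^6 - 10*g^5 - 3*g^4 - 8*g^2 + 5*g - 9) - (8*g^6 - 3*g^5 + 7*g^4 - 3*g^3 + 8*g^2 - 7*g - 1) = -7*g^6 - 7*g^5 - 10*g^4 + 3*g^3 - 16*g^2 + 12*g - 8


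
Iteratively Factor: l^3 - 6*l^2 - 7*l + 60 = (l - 4)*(l^2 - 2*l - 15) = (l - 4)*(l + 3)*(l - 5)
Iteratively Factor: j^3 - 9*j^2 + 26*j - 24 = (j - 3)*(j^2 - 6*j + 8) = (j - 4)*(j - 3)*(j - 2)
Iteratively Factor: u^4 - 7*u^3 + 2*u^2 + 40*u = (u - 5)*(u^3 - 2*u^2 - 8*u) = (u - 5)*(u + 2)*(u^2 - 4*u) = (u - 5)*(u - 4)*(u + 2)*(u)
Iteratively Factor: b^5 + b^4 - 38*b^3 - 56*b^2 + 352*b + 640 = (b + 4)*(b^4 - 3*b^3 - 26*b^2 + 48*b + 160) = (b + 2)*(b + 4)*(b^3 - 5*b^2 - 16*b + 80) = (b - 5)*(b + 2)*(b + 4)*(b^2 - 16) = (b - 5)*(b + 2)*(b + 4)^2*(b - 4)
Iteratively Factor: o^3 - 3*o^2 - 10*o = (o)*(o^2 - 3*o - 10) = o*(o - 5)*(o + 2)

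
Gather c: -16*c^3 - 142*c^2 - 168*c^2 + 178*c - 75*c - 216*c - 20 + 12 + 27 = -16*c^3 - 310*c^2 - 113*c + 19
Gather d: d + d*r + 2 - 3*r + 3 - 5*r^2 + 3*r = d*(r + 1) - 5*r^2 + 5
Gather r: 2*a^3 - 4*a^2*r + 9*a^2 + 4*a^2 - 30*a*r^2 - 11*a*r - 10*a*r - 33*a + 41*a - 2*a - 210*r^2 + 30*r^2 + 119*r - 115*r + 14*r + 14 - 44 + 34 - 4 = 2*a^3 + 13*a^2 + 6*a + r^2*(-30*a - 180) + r*(-4*a^2 - 21*a + 18)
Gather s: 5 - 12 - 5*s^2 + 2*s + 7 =-5*s^2 + 2*s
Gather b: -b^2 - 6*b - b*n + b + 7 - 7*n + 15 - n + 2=-b^2 + b*(-n - 5) - 8*n + 24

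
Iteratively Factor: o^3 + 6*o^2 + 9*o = (o)*(o^2 + 6*o + 9) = o*(o + 3)*(o + 3)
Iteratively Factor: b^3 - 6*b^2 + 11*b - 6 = (b - 2)*(b^2 - 4*b + 3) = (b - 3)*(b - 2)*(b - 1)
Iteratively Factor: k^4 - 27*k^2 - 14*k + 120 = (k + 3)*(k^3 - 3*k^2 - 18*k + 40) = (k - 2)*(k + 3)*(k^2 - k - 20) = (k - 5)*(k - 2)*(k + 3)*(k + 4)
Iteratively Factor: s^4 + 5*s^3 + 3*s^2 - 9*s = (s)*(s^3 + 5*s^2 + 3*s - 9) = s*(s + 3)*(s^2 + 2*s - 3) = s*(s - 1)*(s + 3)*(s + 3)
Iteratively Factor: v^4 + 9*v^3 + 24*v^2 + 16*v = (v + 1)*(v^3 + 8*v^2 + 16*v) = (v + 1)*(v + 4)*(v^2 + 4*v) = (v + 1)*(v + 4)^2*(v)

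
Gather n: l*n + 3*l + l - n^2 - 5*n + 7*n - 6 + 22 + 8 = 4*l - n^2 + n*(l + 2) + 24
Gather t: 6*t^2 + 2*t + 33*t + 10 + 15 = 6*t^2 + 35*t + 25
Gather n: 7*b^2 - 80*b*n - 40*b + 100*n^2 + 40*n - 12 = 7*b^2 - 40*b + 100*n^2 + n*(40 - 80*b) - 12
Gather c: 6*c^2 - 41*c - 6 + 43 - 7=6*c^2 - 41*c + 30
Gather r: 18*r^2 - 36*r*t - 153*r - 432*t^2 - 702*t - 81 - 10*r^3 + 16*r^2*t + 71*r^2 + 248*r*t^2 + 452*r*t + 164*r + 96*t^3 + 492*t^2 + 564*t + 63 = -10*r^3 + r^2*(16*t + 89) + r*(248*t^2 + 416*t + 11) + 96*t^3 + 60*t^2 - 138*t - 18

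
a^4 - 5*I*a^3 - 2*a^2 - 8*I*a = a*(a - 4*I)*(a - 2*I)*(a + I)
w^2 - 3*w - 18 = (w - 6)*(w + 3)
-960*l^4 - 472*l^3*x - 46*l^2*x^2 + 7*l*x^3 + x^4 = (-8*l + x)*(4*l + x)*(5*l + x)*(6*l + x)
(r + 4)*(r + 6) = r^2 + 10*r + 24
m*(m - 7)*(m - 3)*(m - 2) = m^4 - 12*m^3 + 41*m^2 - 42*m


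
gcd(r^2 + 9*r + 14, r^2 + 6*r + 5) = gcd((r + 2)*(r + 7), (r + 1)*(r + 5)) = 1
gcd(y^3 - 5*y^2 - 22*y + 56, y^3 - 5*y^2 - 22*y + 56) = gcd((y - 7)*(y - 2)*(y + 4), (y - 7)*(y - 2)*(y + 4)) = y^3 - 5*y^2 - 22*y + 56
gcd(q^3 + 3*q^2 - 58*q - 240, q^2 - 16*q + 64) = q - 8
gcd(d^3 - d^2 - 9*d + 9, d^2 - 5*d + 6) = d - 3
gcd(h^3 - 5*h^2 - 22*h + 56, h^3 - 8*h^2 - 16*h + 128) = h + 4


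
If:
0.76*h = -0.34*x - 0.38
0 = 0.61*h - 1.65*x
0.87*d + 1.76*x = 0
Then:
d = 0.32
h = -0.43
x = -0.16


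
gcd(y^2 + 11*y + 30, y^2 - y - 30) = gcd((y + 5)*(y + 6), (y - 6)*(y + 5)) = y + 5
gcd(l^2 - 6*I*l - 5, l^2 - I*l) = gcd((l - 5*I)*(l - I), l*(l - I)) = l - I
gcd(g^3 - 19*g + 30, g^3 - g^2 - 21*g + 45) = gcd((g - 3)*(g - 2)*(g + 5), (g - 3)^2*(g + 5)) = g^2 + 2*g - 15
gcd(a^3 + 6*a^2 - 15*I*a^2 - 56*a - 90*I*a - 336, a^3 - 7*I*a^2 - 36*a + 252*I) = a^2 + a*(6 - 7*I) - 42*I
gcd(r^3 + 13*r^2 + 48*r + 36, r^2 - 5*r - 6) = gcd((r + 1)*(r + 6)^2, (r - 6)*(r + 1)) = r + 1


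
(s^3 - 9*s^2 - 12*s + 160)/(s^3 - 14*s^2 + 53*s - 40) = (s + 4)/(s - 1)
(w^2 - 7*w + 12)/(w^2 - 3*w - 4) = (w - 3)/(w + 1)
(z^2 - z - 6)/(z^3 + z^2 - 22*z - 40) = (z - 3)/(z^2 - z - 20)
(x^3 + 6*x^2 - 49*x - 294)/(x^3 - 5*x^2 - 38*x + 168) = (x + 7)/(x - 4)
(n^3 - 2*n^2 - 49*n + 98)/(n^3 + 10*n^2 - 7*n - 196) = (n^2 - 9*n + 14)/(n^2 + 3*n - 28)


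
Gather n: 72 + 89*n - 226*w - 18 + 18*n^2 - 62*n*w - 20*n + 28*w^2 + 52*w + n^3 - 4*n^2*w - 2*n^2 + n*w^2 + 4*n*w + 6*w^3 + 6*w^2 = n^3 + n^2*(16 - 4*w) + n*(w^2 - 58*w + 69) + 6*w^3 + 34*w^2 - 174*w + 54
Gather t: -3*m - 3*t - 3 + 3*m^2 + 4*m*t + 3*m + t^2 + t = 3*m^2 + t^2 + t*(4*m - 2) - 3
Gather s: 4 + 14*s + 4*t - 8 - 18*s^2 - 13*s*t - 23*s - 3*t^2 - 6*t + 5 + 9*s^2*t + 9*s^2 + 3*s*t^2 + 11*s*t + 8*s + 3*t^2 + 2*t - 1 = s^2*(9*t - 9) + s*(3*t^2 - 2*t - 1)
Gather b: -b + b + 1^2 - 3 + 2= 0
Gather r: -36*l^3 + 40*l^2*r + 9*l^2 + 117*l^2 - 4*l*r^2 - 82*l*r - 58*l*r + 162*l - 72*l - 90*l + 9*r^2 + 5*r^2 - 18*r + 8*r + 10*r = -36*l^3 + 126*l^2 + r^2*(14 - 4*l) + r*(40*l^2 - 140*l)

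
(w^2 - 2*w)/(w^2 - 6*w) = (w - 2)/(w - 6)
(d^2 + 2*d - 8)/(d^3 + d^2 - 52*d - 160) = (d - 2)/(d^2 - 3*d - 40)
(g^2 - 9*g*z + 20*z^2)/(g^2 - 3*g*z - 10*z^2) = (g - 4*z)/(g + 2*z)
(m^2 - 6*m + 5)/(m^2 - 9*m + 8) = (m - 5)/(m - 8)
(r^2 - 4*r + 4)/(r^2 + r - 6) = (r - 2)/(r + 3)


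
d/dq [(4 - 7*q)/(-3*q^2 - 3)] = (-7*q^2 + 8*q + 7)/(3*(q^4 + 2*q^2 + 1))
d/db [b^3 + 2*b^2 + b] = 3*b^2 + 4*b + 1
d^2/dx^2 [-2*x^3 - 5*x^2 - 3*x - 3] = -12*x - 10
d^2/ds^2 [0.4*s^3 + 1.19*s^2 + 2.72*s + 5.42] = 2.4*s + 2.38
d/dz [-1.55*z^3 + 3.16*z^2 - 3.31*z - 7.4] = -4.65*z^2 + 6.32*z - 3.31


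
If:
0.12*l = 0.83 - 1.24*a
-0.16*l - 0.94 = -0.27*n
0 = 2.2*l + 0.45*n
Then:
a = 0.73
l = -0.64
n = 3.11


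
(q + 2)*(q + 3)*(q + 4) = q^3 + 9*q^2 + 26*q + 24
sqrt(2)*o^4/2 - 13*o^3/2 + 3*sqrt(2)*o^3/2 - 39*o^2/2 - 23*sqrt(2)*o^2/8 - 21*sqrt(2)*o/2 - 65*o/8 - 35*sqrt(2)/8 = (o + 1/2)*(o + 5/2)*(o - 7*sqrt(2))*(sqrt(2)*o/2 + 1/2)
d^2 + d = d*(d + 1)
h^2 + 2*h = h*(h + 2)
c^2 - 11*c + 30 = (c - 6)*(c - 5)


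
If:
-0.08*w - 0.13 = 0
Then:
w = -1.62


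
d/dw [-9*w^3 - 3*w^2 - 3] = 3*w*(-9*w - 2)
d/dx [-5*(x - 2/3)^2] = 20/3 - 10*x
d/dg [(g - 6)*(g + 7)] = 2*g + 1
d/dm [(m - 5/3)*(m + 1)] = 2*m - 2/3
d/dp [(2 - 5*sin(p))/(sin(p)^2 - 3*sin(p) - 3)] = (5*sin(p)^2 - 4*sin(p) + 21)*cos(p)/(sin(p)^2 - 3*sin(p) - 3)^2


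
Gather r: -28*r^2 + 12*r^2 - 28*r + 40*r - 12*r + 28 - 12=16 - 16*r^2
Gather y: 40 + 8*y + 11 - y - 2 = 7*y + 49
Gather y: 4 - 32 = -28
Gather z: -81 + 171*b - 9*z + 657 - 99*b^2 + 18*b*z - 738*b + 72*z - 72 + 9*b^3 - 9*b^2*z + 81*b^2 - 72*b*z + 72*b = 9*b^3 - 18*b^2 - 495*b + z*(-9*b^2 - 54*b + 63) + 504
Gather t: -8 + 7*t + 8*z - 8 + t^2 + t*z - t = t^2 + t*(z + 6) + 8*z - 16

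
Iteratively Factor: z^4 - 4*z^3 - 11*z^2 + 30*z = (z + 3)*(z^3 - 7*z^2 + 10*z) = z*(z + 3)*(z^2 - 7*z + 10) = z*(z - 2)*(z + 3)*(z - 5)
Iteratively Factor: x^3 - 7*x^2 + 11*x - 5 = (x - 5)*(x^2 - 2*x + 1) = (x - 5)*(x - 1)*(x - 1)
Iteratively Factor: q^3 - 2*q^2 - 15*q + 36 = (q - 3)*(q^2 + q - 12) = (q - 3)*(q + 4)*(q - 3)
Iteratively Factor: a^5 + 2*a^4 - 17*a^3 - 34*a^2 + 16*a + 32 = (a - 1)*(a^4 + 3*a^3 - 14*a^2 - 48*a - 32) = (a - 1)*(a + 1)*(a^3 + 2*a^2 - 16*a - 32) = (a - 1)*(a + 1)*(a + 2)*(a^2 - 16) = (a - 1)*(a + 1)*(a + 2)*(a + 4)*(a - 4)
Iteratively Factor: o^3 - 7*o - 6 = (o - 3)*(o^2 + 3*o + 2) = (o - 3)*(o + 2)*(o + 1)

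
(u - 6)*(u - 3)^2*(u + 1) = u^4 - 11*u^3 + 33*u^2 - 9*u - 54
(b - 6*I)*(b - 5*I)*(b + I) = b^3 - 10*I*b^2 - 19*b - 30*I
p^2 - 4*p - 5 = (p - 5)*(p + 1)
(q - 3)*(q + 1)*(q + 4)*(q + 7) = q^4 + 9*q^3 + 3*q^2 - 89*q - 84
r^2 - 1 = (r - 1)*(r + 1)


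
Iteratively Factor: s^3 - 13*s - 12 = (s + 3)*(s^2 - 3*s - 4) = (s + 1)*(s + 3)*(s - 4)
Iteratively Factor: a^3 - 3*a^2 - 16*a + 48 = (a - 3)*(a^2 - 16) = (a - 3)*(a + 4)*(a - 4)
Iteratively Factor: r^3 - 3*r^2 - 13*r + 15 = (r - 1)*(r^2 - 2*r - 15) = (r - 5)*(r - 1)*(r + 3)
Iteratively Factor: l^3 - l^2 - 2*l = (l - 2)*(l^2 + l) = l*(l - 2)*(l + 1)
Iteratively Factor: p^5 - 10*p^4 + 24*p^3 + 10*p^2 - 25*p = (p - 5)*(p^4 - 5*p^3 - p^2 + 5*p) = (p - 5)*(p - 1)*(p^3 - 4*p^2 - 5*p) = (p - 5)^2*(p - 1)*(p^2 + p) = (p - 5)^2*(p - 1)*(p + 1)*(p)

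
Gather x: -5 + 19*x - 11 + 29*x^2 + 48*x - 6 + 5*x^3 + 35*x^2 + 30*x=5*x^3 + 64*x^2 + 97*x - 22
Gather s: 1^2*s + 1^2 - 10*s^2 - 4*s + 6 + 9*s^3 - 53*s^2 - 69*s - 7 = 9*s^3 - 63*s^2 - 72*s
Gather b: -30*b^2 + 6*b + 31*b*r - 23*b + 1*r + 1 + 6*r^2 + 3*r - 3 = -30*b^2 + b*(31*r - 17) + 6*r^2 + 4*r - 2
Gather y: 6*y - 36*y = -30*y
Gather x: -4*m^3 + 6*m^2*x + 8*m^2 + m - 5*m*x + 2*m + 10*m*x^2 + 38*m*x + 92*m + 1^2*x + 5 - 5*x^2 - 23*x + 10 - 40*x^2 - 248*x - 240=-4*m^3 + 8*m^2 + 95*m + x^2*(10*m - 45) + x*(6*m^2 + 33*m - 270) - 225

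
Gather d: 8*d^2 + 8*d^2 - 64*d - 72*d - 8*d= 16*d^2 - 144*d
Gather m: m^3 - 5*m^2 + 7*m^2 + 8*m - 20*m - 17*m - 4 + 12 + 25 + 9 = m^3 + 2*m^2 - 29*m + 42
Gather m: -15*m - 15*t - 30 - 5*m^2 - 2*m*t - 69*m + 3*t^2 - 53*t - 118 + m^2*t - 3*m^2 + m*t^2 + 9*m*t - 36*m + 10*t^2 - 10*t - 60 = m^2*(t - 8) + m*(t^2 + 7*t - 120) + 13*t^2 - 78*t - 208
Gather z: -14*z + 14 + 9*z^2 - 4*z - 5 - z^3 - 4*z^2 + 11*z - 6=-z^3 + 5*z^2 - 7*z + 3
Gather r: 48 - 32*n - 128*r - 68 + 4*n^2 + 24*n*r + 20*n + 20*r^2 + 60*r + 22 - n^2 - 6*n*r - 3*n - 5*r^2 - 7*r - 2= 3*n^2 - 15*n + 15*r^2 + r*(18*n - 75)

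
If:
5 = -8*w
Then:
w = -5/8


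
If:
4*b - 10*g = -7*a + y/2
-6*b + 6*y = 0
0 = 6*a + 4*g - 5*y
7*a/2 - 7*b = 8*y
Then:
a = 0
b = 0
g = 0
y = 0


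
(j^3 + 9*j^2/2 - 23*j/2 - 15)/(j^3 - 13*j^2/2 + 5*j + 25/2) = (j + 6)/(j - 5)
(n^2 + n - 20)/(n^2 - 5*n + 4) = (n + 5)/(n - 1)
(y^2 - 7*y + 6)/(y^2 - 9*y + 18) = (y - 1)/(y - 3)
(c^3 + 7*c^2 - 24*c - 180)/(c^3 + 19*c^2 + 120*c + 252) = (c - 5)/(c + 7)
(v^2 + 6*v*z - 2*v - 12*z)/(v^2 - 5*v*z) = (v^2 + 6*v*z - 2*v - 12*z)/(v*(v - 5*z))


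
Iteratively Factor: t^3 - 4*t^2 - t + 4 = (t - 1)*(t^2 - 3*t - 4) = (t - 4)*(t - 1)*(t + 1)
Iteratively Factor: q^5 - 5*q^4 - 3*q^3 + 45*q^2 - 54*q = (q - 2)*(q^4 - 3*q^3 - 9*q^2 + 27*q) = (q - 3)*(q - 2)*(q^3 - 9*q) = (q - 3)*(q - 2)*(q + 3)*(q^2 - 3*q) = (q - 3)^2*(q - 2)*(q + 3)*(q)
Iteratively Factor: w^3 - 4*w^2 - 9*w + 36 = (w - 4)*(w^2 - 9) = (w - 4)*(w - 3)*(w + 3)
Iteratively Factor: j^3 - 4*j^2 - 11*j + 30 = (j - 5)*(j^2 + j - 6) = (j - 5)*(j - 2)*(j + 3)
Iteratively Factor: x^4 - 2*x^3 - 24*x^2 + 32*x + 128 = (x - 4)*(x^3 + 2*x^2 - 16*x - 32) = (x - 4)*(x + 4)*(x^2 - 2*x - 8) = (x - 4)*(x + 2)*(x + 4)*(x - 4)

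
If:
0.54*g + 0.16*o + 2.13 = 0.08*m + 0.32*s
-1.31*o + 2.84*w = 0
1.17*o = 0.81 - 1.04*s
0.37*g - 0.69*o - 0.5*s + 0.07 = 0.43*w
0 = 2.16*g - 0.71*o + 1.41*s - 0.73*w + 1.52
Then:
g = 6.27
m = 105.68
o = 6.13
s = -6.12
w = 2.83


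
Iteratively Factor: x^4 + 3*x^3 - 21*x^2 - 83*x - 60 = (x + 1)*(x^3 + 2*x^2 - 23*x - 60) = (x - 5)*(x + 1)*(x^2 + 7*x + 12) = (x - 5)*(x + 1)*(x + 4)*(x + 3)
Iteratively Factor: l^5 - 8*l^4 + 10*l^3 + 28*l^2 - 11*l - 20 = (l - 1)*(l^4 - 7*l^3 + 3*l^2 + 31*l + 20) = (l - 1)*(l + 1)*(l^3 - 8*l^2 + 11*l + 20) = (l - 4)*(l - 1)*(l + 1)*(l^2 - 4*l - 5) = (l - 5)*(l - 4)*(l - 1)*(l + 1)*(l + 1)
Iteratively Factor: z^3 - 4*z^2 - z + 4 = (z - 1)*(z^2 - 3*z - 4) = (z - 1)*(z + 1)*(z - 4)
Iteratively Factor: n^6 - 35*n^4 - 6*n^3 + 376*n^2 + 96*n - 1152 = (n - 4)*(n^5 + 4*n^4 - 19*n^3 - 82*n^2 + 48*n + 288) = (n - 4)*(n - 2)*(n^4 + 6*n^3 - 7*n^2 - 96*n - 144) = (n - 4)*(n - 2)*(n + 3)*(n^3 + 3*n^2 - 16*n - 48) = (n - 4)^2*(n - 2)*(n + 3)*(n^2 + 7*n + 12) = (n - 4)^2*(n - 2)*(n + 3)^2*(n + 4)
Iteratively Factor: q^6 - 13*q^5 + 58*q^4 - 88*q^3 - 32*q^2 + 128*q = (q - 4)*(q^5 - 9*q^4 + 22*q^3 - 32*q) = (q - 4)*(q - 2)*(q^4 - 7*q^3 + 8*q^2 + 16*q) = q*(q - 4)*(q - 2)*(q^3 - 7*q^2 + 8*q + 16) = q*(q - 4)^2*(q - 2)*(q^2 - 3*q - 4) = q*(q - 4)^2*(q - 2)*(q + 1)*(q - 4)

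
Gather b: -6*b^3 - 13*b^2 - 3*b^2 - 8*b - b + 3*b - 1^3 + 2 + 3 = -6*b^3 - 16*b^2 - 6*b + 4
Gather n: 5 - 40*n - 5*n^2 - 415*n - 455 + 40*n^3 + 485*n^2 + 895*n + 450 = 40*n^3 + 480*n^2 + 440*n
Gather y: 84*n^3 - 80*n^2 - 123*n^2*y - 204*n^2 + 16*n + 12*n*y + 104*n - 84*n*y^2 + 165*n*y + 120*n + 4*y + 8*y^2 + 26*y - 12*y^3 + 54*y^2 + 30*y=84*n^3 - 284*n^2 + 240*n - 12*y^3 + y^2*(62 - 84*n) + y*(-123*n^2 + 177*n + 60)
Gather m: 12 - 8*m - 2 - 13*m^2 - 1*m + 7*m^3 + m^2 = 7*m^3 - 12*m^2 - 9*m + 10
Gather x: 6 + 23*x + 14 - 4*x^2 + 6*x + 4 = -4*x^2 + 29*x + 24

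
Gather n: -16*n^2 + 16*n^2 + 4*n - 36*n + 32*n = 0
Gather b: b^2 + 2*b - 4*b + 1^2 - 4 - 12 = b^2 - 2*b - 15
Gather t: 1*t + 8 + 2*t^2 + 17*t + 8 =2*t^2 + 18*t + 16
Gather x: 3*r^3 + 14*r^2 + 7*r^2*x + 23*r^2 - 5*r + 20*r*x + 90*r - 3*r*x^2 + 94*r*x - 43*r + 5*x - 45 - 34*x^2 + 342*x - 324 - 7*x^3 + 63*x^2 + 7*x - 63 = 3*r^3 + 37*r^2 + 42*r - 7*x^3 + x^2*(29 - 3*r) + x*(7*r^2 + 114*r + 354) - 432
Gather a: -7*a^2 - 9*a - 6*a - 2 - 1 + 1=-7*a^2 - 15*a - 2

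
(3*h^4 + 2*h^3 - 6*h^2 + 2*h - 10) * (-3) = -9*h^4 - 6*h^3 + 18*h^2 - 6*h + 30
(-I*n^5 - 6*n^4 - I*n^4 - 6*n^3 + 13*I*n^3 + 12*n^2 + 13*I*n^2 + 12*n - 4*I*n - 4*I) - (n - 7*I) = -I*n^5 - 6*n^4 - I*n^4 - 6*n^3 + 13*I*n^3 + 12*n^2 + 13*I*n^2 + 11*n - 4*I*n + 3*I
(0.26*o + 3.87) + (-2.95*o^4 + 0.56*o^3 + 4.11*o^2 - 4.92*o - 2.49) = -2.95*o^4 + 0.56*o^3 + 4.11*o^2 - 4.66*o + 1.38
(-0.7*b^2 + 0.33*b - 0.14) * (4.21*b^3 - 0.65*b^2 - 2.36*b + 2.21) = -2.947*b^5 + 1.8443*b^4 + 0.8481*b^3 - 2.2348*b^2 + 1.0597*b - 0.3094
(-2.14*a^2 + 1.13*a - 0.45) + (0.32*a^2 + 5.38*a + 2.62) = -1.82*a^2 + 6.51*a + 2.17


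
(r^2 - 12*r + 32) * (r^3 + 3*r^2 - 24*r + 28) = r^5 - 9*r^4 - 28*r^3 + 412*r^2 - 1104*r + 896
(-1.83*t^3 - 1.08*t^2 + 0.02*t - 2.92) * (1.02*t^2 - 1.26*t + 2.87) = -1.8666*t^5 + 1.2042*t^4 - 3.8709*t^3 - 6.1032*t^2 + 3.7366*t - 8.3804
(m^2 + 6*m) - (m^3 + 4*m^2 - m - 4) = -m^3 - 3*m^2 + 7*m + 4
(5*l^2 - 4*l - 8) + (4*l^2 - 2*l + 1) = 9*l^2 - 6*l - 7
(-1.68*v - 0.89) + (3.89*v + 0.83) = 2.21*v - 0.0600000000000001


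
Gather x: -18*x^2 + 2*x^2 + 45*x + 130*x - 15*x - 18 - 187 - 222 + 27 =-16*x^2 + 160*x - 400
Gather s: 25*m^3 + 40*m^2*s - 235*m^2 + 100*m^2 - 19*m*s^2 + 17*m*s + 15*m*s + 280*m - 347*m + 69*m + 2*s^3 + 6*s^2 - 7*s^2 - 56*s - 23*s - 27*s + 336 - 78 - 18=25*m^3 - 135*m^2 + 2*m + 2*s^3 + s^2*(-19*m - 1) + s*(40*m^2 + 32*m - 106) + 240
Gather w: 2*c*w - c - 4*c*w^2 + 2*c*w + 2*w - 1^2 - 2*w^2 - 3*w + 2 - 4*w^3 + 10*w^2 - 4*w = -c - 4*w^3 + w^2*(8 - 4*c) + w*(4*c - 5) + 1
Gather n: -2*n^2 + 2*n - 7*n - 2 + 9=-2*n^2 - 5*n + 7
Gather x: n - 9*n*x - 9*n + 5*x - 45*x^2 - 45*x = -8*n - 45*x^2 + x*(-9*n - 40)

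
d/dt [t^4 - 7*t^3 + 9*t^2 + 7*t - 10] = 4*t^3 - 21*t^2 + 18*t + 7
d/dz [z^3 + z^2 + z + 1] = 3*z^2 + 2*z + 1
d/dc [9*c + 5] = 9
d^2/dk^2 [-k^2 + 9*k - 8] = -2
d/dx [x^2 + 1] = 2*x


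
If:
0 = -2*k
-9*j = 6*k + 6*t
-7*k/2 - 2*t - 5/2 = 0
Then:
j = 5/6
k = 0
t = -5/4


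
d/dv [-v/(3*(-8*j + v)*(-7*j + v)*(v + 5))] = (v*(7*j - v)*(8*j - v) - v*(7*j - v)*(v + 5) - v*(8*j - v)*(v + 5) - (7*j - v)*(8*j - v)*(v + 5))/(3*(7*j - v)^2*(8*j - v)^2*(v + 5)^2)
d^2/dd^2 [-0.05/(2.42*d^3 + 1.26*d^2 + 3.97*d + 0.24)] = ((0.726*d + 0.126)*(2.42*d^3 + 1.26*d^2 + 3.97*d + 0.24) - 0.05*(7.26*d^2 + 2.52*d + 3.97)*(14.52*d^2 + 5.04*d + 7.94))/(2.42*d^3 + 1.26*d^2 + 3.97*d + 0.24)^3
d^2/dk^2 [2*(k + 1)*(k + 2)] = 4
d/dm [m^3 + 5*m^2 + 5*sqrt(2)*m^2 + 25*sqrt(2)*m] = 3*m^2 + 10*m + 10*sqrt(2)*m + 25*sqrt(2)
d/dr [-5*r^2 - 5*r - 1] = -10*r - 5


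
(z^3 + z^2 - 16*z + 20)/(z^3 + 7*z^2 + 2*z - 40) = (z - 2)/(z + 4)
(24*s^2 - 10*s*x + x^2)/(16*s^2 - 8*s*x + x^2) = (-6*s + x)/(-4*s + x)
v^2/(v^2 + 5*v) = v/(v + 5)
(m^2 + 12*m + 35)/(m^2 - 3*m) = (m^2 + 12*m + 35)/(m*(m - 3))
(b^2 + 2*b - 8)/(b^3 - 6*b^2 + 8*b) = (b + 4)/(b*(b - 4))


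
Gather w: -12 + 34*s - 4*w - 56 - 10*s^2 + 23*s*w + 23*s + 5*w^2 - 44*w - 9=-10*s^2 + 57*s + 5*w^2 + w*(23*s - 48) - 77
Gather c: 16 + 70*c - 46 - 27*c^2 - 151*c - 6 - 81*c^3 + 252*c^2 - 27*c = -81*c^3 + 225*c^2 - 108*c - 36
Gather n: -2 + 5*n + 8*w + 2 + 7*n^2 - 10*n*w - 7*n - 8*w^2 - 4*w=7*n^2 + n*(-10*w - 2) - 8*w^2 + 4*w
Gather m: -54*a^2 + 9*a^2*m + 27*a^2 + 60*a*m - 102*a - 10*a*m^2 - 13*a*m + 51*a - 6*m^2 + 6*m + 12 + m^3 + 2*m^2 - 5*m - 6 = -27*a^2 - 51*a + m^3 + m^2*(-10*a - 4) + m*(9*a^2 + 47*a + 1) + 6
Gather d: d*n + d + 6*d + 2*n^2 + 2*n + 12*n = d*(n + 7) + 2*n^2 + 14*n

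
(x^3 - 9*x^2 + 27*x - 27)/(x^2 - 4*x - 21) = (-x^3 + 9*x^2 - 27*x + 27)/(-x^2 + 4*x + 21)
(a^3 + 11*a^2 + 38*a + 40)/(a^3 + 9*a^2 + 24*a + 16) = (a^2 + 7*a + 10)/(a^2 + 5*a + 4)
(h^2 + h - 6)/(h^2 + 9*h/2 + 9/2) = 2*(h - 2)/(2*h + 3)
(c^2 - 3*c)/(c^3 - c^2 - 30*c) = (3 - c)/(-c^2 + c + 30)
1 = 1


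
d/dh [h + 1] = 1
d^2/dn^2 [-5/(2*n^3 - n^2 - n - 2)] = 10*((6*n - 1)*(-2*n^3 + n^2 + n + 2) + (-6*n^2 + 2*n + 1)^2)/(-2*n^3 + n^2 + n + 2)^3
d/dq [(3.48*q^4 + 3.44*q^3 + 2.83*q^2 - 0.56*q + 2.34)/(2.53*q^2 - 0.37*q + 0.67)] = (17.6088*q^5 + 4.8404*q^4 + 6.7808*q^3 + 7.2841*q^2 - 8.0482*q + 0.4906)/(6.4009*q^4 - 1.8722*q^3 + 3.5271*q^2 - 0.4958*q + 0.4489)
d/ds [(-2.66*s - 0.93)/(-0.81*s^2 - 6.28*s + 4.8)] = (2.1546*s^2 + 16.7048*s - (1.62*s + 6.28)*(2.66*s + 0.93) - 12.768)/(0.81*s^2 + 6.28*s - 4.8)^2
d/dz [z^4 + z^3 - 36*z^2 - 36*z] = 4*z^3 + 3*z^2 - 72*z - 36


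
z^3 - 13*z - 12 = (z - 4)*(z + 1)*(z + 3)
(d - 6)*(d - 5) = d^2 - 11*d + 30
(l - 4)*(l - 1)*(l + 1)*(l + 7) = l^4 + 3*l^3 - 29*l^2 - 3*l + 28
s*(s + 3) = s^2 + 3*s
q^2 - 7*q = q*(q - 7)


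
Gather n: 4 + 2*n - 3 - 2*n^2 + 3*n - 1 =-2*n^2 + 5*n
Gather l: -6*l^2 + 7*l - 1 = -6*l^2 + 7*l - 1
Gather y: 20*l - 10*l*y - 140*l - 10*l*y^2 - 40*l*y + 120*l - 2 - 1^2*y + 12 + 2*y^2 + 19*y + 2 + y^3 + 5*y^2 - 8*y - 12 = y^3 + y^2*(7 - 10*l) + y*(10 - 50*l)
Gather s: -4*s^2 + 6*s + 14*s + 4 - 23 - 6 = -4*s^2 + 20*s - 25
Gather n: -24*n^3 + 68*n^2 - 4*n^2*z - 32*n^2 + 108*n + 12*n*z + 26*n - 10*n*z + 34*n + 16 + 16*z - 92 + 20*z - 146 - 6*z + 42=-24*n^3 + n^2*(36 - 4*z) + n*(2*z + 168) + 30*z - 180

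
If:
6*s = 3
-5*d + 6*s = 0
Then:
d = 3/5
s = 1/2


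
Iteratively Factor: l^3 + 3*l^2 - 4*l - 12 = (l + 2)*(l^2 + l - 6) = (l + 2)*(l + 3)*(l - 2)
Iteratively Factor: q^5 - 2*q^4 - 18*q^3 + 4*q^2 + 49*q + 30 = (q - 5)*(q^4 + 3*q^3 - 3*q^2 - 11*q - 6) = (q - 5)*(q + 1)*(q^3 + 2*q^2 - 5*q - 6) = (q - 5)*(q + 1)^2*(q^2 + q - 6) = (q - 5)*(q - 2)*(q + 1)^2*(q + 3)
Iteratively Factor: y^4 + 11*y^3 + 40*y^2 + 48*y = (y + 4)*(y^3 + 7*y^2 + 12*y) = y*(y + 4)*(y^2 + 7*y + 12) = y*(y + 3)*(y + 4)*(y + 4)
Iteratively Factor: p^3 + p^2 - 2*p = (p)*(p^2 + p - 2) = p*(p + 2)*(p - 1)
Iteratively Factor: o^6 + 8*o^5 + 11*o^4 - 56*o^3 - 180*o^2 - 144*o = (o + 3)*(o^5 + 5*o^4 - 4*o^3 - 44*o^2 - 48*o) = o*(o + 3)*(o^4 + 5*o^3 - 4*o^2 - 44*o - 48) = o*(o + 2)*(o + 3)*(o^3 + 3*o^2 - 10*o - 24) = o*(o + 2)^2*(o + 3)*(o^2 + o - 12) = o*(o + 2)^2*(o + 3)*(o + 4)*(o - 3)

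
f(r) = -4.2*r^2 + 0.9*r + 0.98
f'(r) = 0.9 - 8.4*r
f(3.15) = -37.86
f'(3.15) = -25.56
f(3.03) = -34.85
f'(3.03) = -24.55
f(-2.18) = -20.94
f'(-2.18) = 19.21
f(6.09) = -149.31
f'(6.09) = -50.26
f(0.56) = 0.17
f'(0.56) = -3.80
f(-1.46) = -9.29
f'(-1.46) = 13.16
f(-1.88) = -15.56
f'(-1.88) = 16.69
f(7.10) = -204.35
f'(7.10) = -58.74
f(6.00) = -144.82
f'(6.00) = -49.50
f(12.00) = -593.02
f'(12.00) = -99.90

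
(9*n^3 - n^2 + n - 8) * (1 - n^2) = -9*n^5 + n^4 + 8*n^3 + 7*n^2 + n - 8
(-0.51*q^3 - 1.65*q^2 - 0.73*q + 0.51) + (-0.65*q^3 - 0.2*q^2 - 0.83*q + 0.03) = -1.16*q^3 - 1.85*q^2 - 1.56*q + 0.54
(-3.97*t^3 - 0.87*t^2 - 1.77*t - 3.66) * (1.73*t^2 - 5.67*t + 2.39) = -6.8681*t^5 + 21.0048*t^4 - 7.6175*t^3 + 1.6248*t^2 + 16.5219*t - 8.7474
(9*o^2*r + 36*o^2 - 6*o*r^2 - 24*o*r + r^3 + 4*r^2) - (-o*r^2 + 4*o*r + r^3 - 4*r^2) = 9*o^2*r + 36*o^2 - 5*o*r^2 - 28*o*r + 8*r^2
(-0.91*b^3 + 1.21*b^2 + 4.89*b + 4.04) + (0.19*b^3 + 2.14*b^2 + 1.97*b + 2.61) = -0.72*b^3 + 3.35*b^2 + 6.86*b + 6.65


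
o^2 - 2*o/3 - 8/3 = (o - 2)*(o + 4/3)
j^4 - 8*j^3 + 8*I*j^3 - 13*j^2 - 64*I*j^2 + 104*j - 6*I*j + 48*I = (j - 8)*(j + I)^2*(j + 6*I)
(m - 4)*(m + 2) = m^2 - 2*m - 8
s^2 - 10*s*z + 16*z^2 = (s - 8*z)*(s - 2*z)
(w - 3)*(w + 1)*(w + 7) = w^3 + 5*w^2 - 17*w - 21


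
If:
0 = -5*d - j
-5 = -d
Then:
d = 5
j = -25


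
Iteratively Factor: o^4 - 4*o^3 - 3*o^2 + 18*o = (o)*(o^3 - 4*o^2 - 3*o + 18) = o*(o - 3)*(o^2 - o - 6) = o*(o - 3)*(o + 2)*(o - 3)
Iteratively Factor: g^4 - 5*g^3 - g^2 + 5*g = (g - 1)*(g^3 - 4*g^2 - 5*g) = (g - 1)*(g + 1)*(g^2 - 5*g) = (g - 5)*(g - 1)*(g + 1)*(g)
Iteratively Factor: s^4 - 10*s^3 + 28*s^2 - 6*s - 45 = (s - 5)*(s^3 - 5*s^2 + 3*s + 9) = (s - 5)*(s - 3)*(s^2 - 2*s - 3) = (s - 5)*(s - 3)^2*(s + 1)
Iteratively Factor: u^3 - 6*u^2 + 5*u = (u - 5)*(u^2 - u) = (u - 5)*(u - 1)*(u)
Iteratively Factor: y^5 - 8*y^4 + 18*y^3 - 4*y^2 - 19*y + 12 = (y - 1)*(y^4 - 7*y^3 + 11*y^2 + 7*y - 12) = (y - 1)^2*(y^3 - 6*y^2 + 5*y + 12) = (y - 1)^2*(y + 1)*(y^2 - 7*y + 12) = (y - 4)*(y - 1)^2*(y + 1)*(y - 3)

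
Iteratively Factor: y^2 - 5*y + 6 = (y - 3)*(y - 2)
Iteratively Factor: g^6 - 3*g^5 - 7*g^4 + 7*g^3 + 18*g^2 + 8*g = (g + 1)*(g^5 - 4*g^4 - 3*g^3 + 10*g^2 + 8*g) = (g + 1)^2*(g^4 - 5*g^3 + 2*g^2 + 8*g) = g*(g + 1)^2*(g^3 - 5*g^2 + 2*g + 8) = g*(g - 4)*(g + 1)^2*(g^2 - g - 2) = g*(g - 4)*(g + 1)^3*(g - 2)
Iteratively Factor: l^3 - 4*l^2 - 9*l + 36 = (l + 3)*(l^2 - 7*l + 12) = (l - 4)*(l + 3)*(l - 3)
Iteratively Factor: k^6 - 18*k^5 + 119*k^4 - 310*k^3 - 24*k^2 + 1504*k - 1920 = (k - 4)*(k^5 - 14*k^4 + 63*k^3 - 58*k^2 - 256*k + 480) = (k - 4)*(k - 3)*(k^4 - 11*k^3 + 30*k^2 + 32*k - 160) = (k - 4)^2*(k - 3)*(k^3 - 7*k^2 + 2*k + 40) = (k - 5)*(k - 4)^2*(k - 3)*(k^2 - 2*k - 8) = (k - 5)*(k - 4)^2*(k - 3)*(k + 2)*(k - 4)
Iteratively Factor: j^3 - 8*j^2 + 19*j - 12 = (j - 4)*(j^2 - 4*j + 3) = (j - 4)*(j - 1)*(j - 3)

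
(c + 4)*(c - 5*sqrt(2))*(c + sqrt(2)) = c^3 - 4*sqrt(2)*c^2 + 4*c^2 - 16*sqrt(2)*c - 10*c - 40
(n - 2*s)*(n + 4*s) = n^2 + 2*n*s - 8*s^2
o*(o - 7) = o^2 - 7*o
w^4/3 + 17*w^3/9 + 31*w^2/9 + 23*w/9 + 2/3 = (w/3 + 1/3)*(w + 2/3)*(w + 1)*(w + 3)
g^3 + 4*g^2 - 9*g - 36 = (g - 3)*(g + 3)*(g + 4)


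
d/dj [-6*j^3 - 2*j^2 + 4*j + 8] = -18*j^2 - 4*j + 4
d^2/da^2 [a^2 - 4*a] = 2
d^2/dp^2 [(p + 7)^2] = 2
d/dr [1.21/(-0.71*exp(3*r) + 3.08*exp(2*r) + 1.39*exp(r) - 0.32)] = (2.5773*exp(2*r) - 7.4536*exp(r) - 1.6819)*exp(r)/(0.71*exp(3*r) - 3.08*exp(2*r) - 1.39*exp(r) + 0.32)^2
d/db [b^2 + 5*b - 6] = 2*b + 5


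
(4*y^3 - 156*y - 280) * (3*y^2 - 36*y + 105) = 12*y^5 - 144*y^4 - 48*y^3 + 4776*y^2 - 6300*y - 29400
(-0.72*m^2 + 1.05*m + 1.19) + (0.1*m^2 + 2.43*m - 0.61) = -0.62*m^2 + 3.48*m + 0.58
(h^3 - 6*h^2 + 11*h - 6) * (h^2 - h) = h^5 - 7*h^4 + 17*h^3 - 17*h^2 + 6*h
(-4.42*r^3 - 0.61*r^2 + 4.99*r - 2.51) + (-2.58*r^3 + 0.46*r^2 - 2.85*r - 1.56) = -7.0*r^3 - 0.15*r^2 + 2.14*r - 4.07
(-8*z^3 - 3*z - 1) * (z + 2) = -8*z^4 - 16*z^3 - 3*z^2 - 7*z - 2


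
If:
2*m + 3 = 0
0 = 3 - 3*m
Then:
No Solution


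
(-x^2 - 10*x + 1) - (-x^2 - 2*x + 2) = -8*x - 1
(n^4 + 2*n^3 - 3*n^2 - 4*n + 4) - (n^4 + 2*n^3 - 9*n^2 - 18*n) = 6*n^2 + 14*n + 4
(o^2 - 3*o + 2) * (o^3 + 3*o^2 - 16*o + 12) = o^5 - 23*o^3 + 66*o^2 - 68*o + 24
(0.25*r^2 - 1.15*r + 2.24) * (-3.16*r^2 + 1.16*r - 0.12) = -0.79*r^4 + 3.924*r^3 - 8.4424*r^2 + 2.7364*r - 0.2688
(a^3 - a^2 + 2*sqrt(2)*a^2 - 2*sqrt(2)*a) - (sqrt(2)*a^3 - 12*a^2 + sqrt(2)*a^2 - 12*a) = -sqrt(2)*a^3 + a^3 + sqrt(2)*a^2 + 11*a^2 - 2*sqrt(2)*a + 12*a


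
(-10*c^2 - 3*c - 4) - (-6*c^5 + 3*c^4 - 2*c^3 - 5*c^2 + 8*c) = 6*c^5 - 3*c^4 + 2*c^3 - 5*c^2 - 11*c - 4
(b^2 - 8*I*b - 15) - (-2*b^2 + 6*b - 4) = 3*b^2 - 6*b - 8*I*b - 11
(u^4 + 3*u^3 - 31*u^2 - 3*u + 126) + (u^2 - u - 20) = u^4 + 3*u^3 - 30*u^2 - 4*u + 106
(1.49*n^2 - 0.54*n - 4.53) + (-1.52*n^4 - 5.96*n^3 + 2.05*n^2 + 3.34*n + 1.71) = -1.52*n^4 - 5.96*n^3 + 3.54*n^2 + 2.8*n - 2.82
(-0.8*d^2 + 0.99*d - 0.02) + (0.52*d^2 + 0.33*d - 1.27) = -0.28*d^2 + 1.32*d - 1.29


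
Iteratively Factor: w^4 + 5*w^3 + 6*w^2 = (w + 2)*(w^3 + 3*w^2) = w*(w + 2)*(w^2 + 3*w) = w^2*(w + 2)*(w + 3)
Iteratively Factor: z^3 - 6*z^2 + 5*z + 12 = (z - 4)*(z^2 - 2*z - 3) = (z - 4)*(z - 3)*(z + 1)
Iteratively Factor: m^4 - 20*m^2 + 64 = (m + 2)*(m^3 - 2*m^2 - 16*m + 32) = (m + 2)*(m + 4)*(m^2 - 6*m + 8) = (m - 2)*(m + 2)*(m + 4)*(m - 4)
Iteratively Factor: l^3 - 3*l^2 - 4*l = (l)*(l^2 - 3*l - 4) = l*(l - 4)*(l + 1)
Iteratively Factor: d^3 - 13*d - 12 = (d + 3)*(d^2 - 3*d - 4) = (d + 1)*(d + 3)*(d - 4)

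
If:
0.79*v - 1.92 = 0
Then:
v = 2.43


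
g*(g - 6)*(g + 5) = g^3 - g^2 - 30*g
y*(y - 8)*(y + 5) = y^3 - 3*y^2 - 40*y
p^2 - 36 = (p - 6)*(p + 6)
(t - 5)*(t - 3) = t^2 - 8*t + 15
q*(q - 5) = q^2 - 5*q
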